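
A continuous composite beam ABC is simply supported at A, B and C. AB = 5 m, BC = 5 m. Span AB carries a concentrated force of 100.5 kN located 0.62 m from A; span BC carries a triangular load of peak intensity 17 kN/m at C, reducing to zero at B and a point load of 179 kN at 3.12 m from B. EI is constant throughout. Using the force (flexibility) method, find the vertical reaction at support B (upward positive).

Take M_B as the redundant. Released structure: two simple spans AB and BC with a hinge at B.
End slopes at the hinge B, treating each span as simply supported:
  span AB: point load 100.5 at a = 0.62: Pab(L + a)/(6LEI) = 51.13/EI
  span BC: triangular load, peak 17: 7w₀L³/(360EI) = 41.32/EI
  span BC: point load 179 at a = 3.12: Pab(L + b)/(6LEI) = 240.8/EI
  relative rotation θ_0 = (51.13 + 282.1)/EI = 333.2/EI
A unit hogging moment at B produces rotation L₁/(3EI) + L₂/(3EI) = 3.333/EI.
Compatibility: M_B·(L₁+L₂)/(3EI) = θ_0, giving M_B = 99.97 kN·m (hogging).
Span AB, ΣM about A with M_B applied at B: R_B^{AB}·5 = 62.31 + 99.97, so R_B^{AB} = 32.46 kN and R_A = 100.5 − 32.46 = 68.04 kN.
Span BC, ΣM about C: R_B^{BC}·5 = 407.4 + 99.97, so R_B^{BC} = 101.5 kN and R_C = 221.5 − 101.5 = 120 kN.
R_B = 32.46 + 101.5 = 133.9 kN.

R_B = 133.9 kN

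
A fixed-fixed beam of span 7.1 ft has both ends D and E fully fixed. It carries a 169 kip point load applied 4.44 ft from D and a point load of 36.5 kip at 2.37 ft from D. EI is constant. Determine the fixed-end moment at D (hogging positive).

Release both end moments; the primary structure is a simply-supported span DE with redundants M_D and M_E.
On the primary (simply-supported) span, the end slopes from the loading are:
  at D: point load 169 at a = 4.44: Pab(L + b)/(6LEI) = 457.3/EI
  at E: point load 169 at a = 4.44: Pab(L + a)/(6LEI) = 540.7/EI
  at D: point load 36.5 at a = 2.37: Pab(L + b)/(6LEI) = 113.6/EI
  at E: point load 36.5 at a = 2.37: Pab(L + a)/(6LEI) = 90.96/EI
  θ_D0 = 570.9/EI,  θ_E0 = 631.6/EI
Flexibility coefficients: a unit moment at one end gives L/(3EI) there and L/(6EI) at the far end, so f₁₁ = f₂₂ = 2.367/EI and f₁₂ = f₂₁ = 1.183/EI.
Compatibility — zero rotation at each built-in end:
  2.367 M_D + 1.183 M_E = 570.9
  1.183 M_D + 2.367 M_E = 631.6
Solving the pair gives M_D = 143.7 kip·ft and M_E = 195 kip·ft (hogging).

M_D = 143.7 kip·ft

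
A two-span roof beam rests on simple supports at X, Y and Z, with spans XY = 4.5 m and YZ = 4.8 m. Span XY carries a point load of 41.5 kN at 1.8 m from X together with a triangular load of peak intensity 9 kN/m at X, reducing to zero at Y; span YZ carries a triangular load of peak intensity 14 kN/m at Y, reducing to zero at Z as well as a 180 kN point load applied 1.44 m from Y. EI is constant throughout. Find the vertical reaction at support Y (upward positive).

R_Y = 219.6 kN

Insert a hinge at Y; M_Y is the redundant, and each span becomes simply supported.
Rotations at Y on the released spans (each span's end-slope, ×1/EI):
  span XY: point load 41.5 at a = 1.8: Pab(L + a)/(6LEI) = 47.06/EI
  span XY: triangular load, peak 9: 7w₀L³/(360EI) = 15.95/EI
  span YZ: triangular load, peak 14: w₀L³/(45EI) = 34.41/EI
  span YZ: point load 180 at a = 1.44: Pab(L + b)/(6LEI) = 246.8/EI
  relative rotation θ_0 = (63.01 + 281.2)/EI = 344.2/EI
A unit hogging moment at Y produces rotation L₁/(3EI) + L₂/(3EI) = 3.1/EI.
Compatibility: M_Y·(L₁+L₂)/(3EI) = θ_0, giving M_Y = 111 kN·m (hogging).
Span XY, ΣM about X with M_Y applied at Y: R_Y^{XY}·4.5 = 105.1 + 111, so R_Y^{XY} = 48.02 kN and R_X = 61.75 − 48.02 = 13.73 kN.
Span YZ, ΣM about Z: R_Y^{YZ}·4.8 = 712.3 + 111, so R_Y^{YZ} = 171.5 kN and R_Z = 213.6 − 171.5 = 42.07 kN.
R_Y = 48.02 + 171.5 = 219.6 kN.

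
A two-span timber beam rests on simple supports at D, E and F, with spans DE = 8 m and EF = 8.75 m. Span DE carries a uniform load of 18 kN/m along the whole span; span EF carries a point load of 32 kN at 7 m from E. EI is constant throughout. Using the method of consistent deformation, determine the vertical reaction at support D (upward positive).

R_D = 61.65 kN

Release continuity at E by inserting a hinge; the redundant is the internal moment M_E. The primary structure is two simply-supported spans DE and EF.
Rotations at E on the released spans (each span's end-slope, ×1/EI):
  span DE: UDL 18: wL³/(24EI) = 384/EI
  span EF: point load 32 at a = 7: Pab(L + b)/(6LEI) = 78.4/EI
  relative rotation θ_0 = (384 + 78.4)/EI = 462.4/EI
A unit hogging moment at E produces rotation L₁/(3EI) + L₂/(3EI) = 5.583/EI.
Slope continuity at E: θ_0 = M_E·5.583/EI, so M_E = 462.4/5.583 = 82.82 kN·m (hogging).
Span DE, ΣM about D with M_E applied at E: R_E^{DE}·8 = 576 + 82.82, so R_E^{DE} = 82.35 kN and R_D = 144 − 82.35 = 61.65 kN.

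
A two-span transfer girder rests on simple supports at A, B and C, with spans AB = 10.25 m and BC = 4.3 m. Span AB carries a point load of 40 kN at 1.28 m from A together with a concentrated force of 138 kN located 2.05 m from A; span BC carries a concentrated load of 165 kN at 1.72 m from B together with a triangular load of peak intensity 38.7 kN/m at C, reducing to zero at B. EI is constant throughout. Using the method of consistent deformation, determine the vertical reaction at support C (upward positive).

R_C = 82.86 kN

Release continuity at B by inserting a hinge; the redundant is the internal moment M_B. The primary structure is two simply-supported spans AB and BC.
Rotations at B on the released spans (each span's end-slope, ×1/EI):
  span AB: point load 40 at a = 1.28: Pab(L + a)/(6LEI) = 86.1/EI
  span AB: point load 138 at a = 2.05: Pab(L + a)/(6LEI) = 464/EI
  span BC: point load 165 at a = 1.72: Pab(L + b)/(6LEI) = 195.3/EI
  span BC: triangular load, peak 38.7: 7w₀L³/(360EI) = 59.83/EI
  relative rotation θ_0 = (550.1 + 255.1)/EI = 805.1/EI
A unit hogging moment at B produces rotation L₁/(3EI) + L₂/(3EI) = 4.85/EI.
Compatibility: M_B·(L₁+L₂)/(3EI) = θ_0, giving M_B = 166 kN·m (hogging).
Span BC, ΣM about C: R_B^{BC}·4.3 = 545 + 166, so R_B^{BC} = 165.3 kN and R_C = 248.2 − 165.3 = 82.86 kN.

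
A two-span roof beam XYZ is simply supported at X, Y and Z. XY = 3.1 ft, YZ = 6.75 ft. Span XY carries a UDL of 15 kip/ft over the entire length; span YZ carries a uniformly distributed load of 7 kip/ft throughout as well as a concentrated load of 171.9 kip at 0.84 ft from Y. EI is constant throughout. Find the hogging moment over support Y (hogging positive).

M_Y = 114.2 kip·ft

Take M_Y as the redundant. Released structure: two simple spans XY and YZ with a hinge at Y.
Rotations at Y on the released spans (each span's end-slope, ×1/EI):
  span XY: UDL 15: wL³/(24EI) = 18.62/EI
  span YZ: UDL 7: wL³/(24EI) = 89.7/EI
  span YZ: point load 171.9 at a = 0.84: Pab(L + b)/(6LEI) = 266.8/EI
  relative rotation θ_0 = (18.62 + 356.5)/EI = 375.1/EI
A unit hogging moment at Y produces rotation L₁/(3EI) + L₂/(3EI) = 3.283/EI.
Slope continuity at Y: θ_0 = M_Y·3.283/EI, so M_Y = 375.1/3.283 = 114.2 kip·ft (hogging).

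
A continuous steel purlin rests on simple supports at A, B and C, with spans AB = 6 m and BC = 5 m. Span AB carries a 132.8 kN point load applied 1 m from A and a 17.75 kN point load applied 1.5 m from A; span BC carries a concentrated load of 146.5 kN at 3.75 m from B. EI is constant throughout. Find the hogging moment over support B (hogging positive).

M_B = 81.04 kN·m

Release continuity at B by inserting a hinge; the redundant is the internal moment M_B. The primary structure is two simply-supported spans AB and BC.
Rotations at B on the released spans (each span's end-slope, ×1/EI):
  span AB: point load 132.8 at a = 1: Pab(L + a)/(6LEI) = 129.1/EI
  span AB: point load 17.75 at a = 1.5: Pab(L + a)/(6LEI) = 24.96/EI
  span BC: point load 146.5 at a = 3.75: Pab(L + b)/(6LEI) = 143.1/EI
  relative rotation θ_0 = (154.1 + 143.1)/EI = 297.1/EI
A unit hogging moment at B produces rotation L₁/(3EI) + L₂/(3EI) = 3.667/EI.
Compatibility: M_B·(L₁+L₂)/(3EI) = θ_0, giving M_B = 81.04 kN·m (hogging).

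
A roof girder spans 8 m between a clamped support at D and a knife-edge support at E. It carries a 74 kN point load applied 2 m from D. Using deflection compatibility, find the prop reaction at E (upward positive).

R_E = 6.359 kN

Choose R_E as the redundant. The primary structure is the cantilever fixed at D.
Free-end deflection of the primary structure under the applied loading (downward +):
  point load 74 at a = 2: Pa²(3L − a)/(6EI) = 1085/EI
Tip deflection under a unit load at E: L³/(3EI) = 170.7/EI.
Compatibility at E: δ_0 − R_E·δ_{EE} = 0, so R_E = 1085/170.7 = 6.359 kN.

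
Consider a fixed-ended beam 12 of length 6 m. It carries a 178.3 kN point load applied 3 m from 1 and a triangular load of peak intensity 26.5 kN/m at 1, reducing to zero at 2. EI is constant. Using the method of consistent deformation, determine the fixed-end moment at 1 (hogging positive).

Release both end moments; the primary structure is a simply-supported span 12 with redundants M_1 and M_2.
Simple-span end rotations at 1 and 2 under the given loads:
  at 1: point load 178.3 at a = 3: Pab(L + b)/(6LEI) = 401.2/EI
  at 2: point load 178.3 at a = 3: Pab(L + a)/(6LEI) = 401.2/EI
  at 1: triangular load, peak 26.5: w₀L³/(45EI) = 127.2/EI
  at 2: triangular load, peak 26.5: 7w₀L³/(360EI) = 111.3/EI
  θ_10 = 528.4/EI,  θ_20 = 512.5/EI
Flexibility coefficients: a unit moment at one end gives L/(3EI) there and L/(6EI) at the far end, so f₁₁ = f₂₂ = 2/EI and f₁₂ = f₂₁ = 1/EI.
Compatibility — zero rotation at each built-in end:
  2 M_1 + 1 M_2 = 528.4
  1 M_1 + 2 M_2 = 512.5
Solving the pair gives M_1 = 181.4 kN·m and M_2 = 165.5 kN·m (hogging).

M_1 = 181.4 kN·m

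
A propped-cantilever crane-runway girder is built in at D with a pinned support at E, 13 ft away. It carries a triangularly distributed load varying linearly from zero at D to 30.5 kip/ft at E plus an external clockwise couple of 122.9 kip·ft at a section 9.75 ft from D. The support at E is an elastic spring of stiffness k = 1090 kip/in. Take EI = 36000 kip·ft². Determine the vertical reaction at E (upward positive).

Release the roller at E. Primary structure: cantilever fixed at D.
Primary-structure tip deflection at E by superposition:
  triangular load, peak 30.5 at the free end: 11w₀L⁴/(120EI) = 79852/EI
  clockwise couple 122.9 at a = 9.75: M₀a(2L − a)/(2EI) = 9736/EI
  δ_0 = 89588/EI
Flexibility coefficient — unit upward force at E: δ_{EE} = L³/(3EI) = 732.3/EI.
With EI = 36000 kip·ft²: δ_0 = 2.4885 ft and δ_{EE} = 0.020343 ft/kip.
Compatibility — the spring shortens by R_E/k under the reaction it provides: δ_0 − R_E·δ_{EE} = R_E/k. With 1/k = 1/(1090×12) ft/kip = 0.000076 ft/kip, R_E = δ_0 / (δ_{EE} + 1/k) = 2.4885 / (0.020343 + 0.000076) = 121.9 kip.

R_E = 121.9 kip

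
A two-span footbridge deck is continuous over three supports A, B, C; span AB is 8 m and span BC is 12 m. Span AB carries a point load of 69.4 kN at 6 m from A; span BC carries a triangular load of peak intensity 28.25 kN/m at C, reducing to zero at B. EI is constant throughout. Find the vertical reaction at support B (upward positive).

Take M_B as the redundant. Released structure: two simple spans AB and BC with a hinge at B.
Discontinuity in slope at B on the released structure — sum the simple-span end rotations:
  span AB: point load 69.4 at a = 6: Pab(L + a)/(6LEI) = 242.9/EI
  span BC: triangular load, peak 28.25: 7w₀L³/(360EI) = 949.2/EI
  relative rotation θ_0 = (242.9 + 949.2)/EI = 1192/EI
A unit hogging moment at B produces rotation L₁/(3EI) + L₂/(3EI) = 6.667/EI.
Compatibility: M_B·(L₁+L₂)/(3EI) = θ_0, giving M_B = 178.8 kN·m (hogging).
Span AB, ΣM about A with M_B applied at B: R_B^{AB}·8 = 416.4 + 178.8, so R_B^{AB} = 74.4 kN and R_A = 69.4 − 74.4 = -5.002 kN.
Span BC, ΣM about C: R_B^{BC}·12 = 678 + 178.8, so R_B^{BC} = 71.4 kN and R_C = 169.5 − 71.4 = 98.1 kN.
R_B = 74.4 + 71.4 = 145.8 kN.

R_B = 145.8 kN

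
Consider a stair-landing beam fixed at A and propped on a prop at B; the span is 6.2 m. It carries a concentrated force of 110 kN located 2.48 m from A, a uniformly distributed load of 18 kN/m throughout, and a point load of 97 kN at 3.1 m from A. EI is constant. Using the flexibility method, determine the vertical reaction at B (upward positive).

R_B = 95.04 kN

Release the roller at B. Primary structure: cantilever fixed at A.
Primary-structure tip deflection at B by superposition:
  point load 110 at a = 2.48: Pa²(3L − a)/(6EI) = 1818/EI
  UDL 18: wL⁴/(8EI) = 3325/EI
  point load 97 at a = 3.1: Pa²(3L − a)/(6EI) = 2408/EI
  δ_0 = 7550/EI
Flexibility coefficient — unit upward force at B: δ_{BB} = L³/(3EI) = 79.44/EI.
Compatibility at B: δ_0 − R_B·δ_{BB} = 0, so R_B = 7550/79.44 = 95.04 kN.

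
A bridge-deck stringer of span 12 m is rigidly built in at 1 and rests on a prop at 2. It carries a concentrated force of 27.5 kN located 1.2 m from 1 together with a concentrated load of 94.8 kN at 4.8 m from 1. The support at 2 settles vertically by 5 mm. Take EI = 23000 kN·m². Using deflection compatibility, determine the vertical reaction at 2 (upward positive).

Remove the prop at 2; the released (primary) structure is a cantilever built in at 1.
Free-end deflection of the primary structure under the applied loading (downward +):
  point load 27.5 at a = 1.2: Pa²(3L − a)/(6EI) = 229.7/EI
  point load 94.8 at a = 4.8: Pa²(3L − a)/(6EI) = 11358/EI
  δ_0 = 11587/EI
Tip deflection under a unit load at 2: L³/(3EI) = 576/EI.
With EI = 23000 kN·m²: δ_0 = 0.5038 m and δ_{22} = 0.025043 m/kN.
Compatibility — the beam at 2 must follow the support down by 0.005 m: δ_0 − R_2·δ_{22} = 0.005, so R_2 = (0.5038 − 0.005)/0.025043 = 19.92 kN.

R_2 = 19.92 kN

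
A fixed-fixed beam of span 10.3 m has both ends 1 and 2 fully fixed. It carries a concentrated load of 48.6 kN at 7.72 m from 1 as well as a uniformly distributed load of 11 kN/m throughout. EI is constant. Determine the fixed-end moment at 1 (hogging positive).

Release both end moments; the primary structure is a simply-supported span 12 with redundants M_1 and M_2.
On the primary (simply-supported) span, the end slopes from the loading are:
  at 1: point load 48.6 at a = 7.72: Pab(L + b)/(6LEI) = 201.7/EI
  at 2: point load 48.6 at a = 7.72: Pab(L + a)/(6LEI) = 282.3/EI
  at 1: UDL 11: wL³/(24EI) = 500.8/EI
  at 2: UDL 11: wL³/(24EI) = 500.8/EI
  θ_10 = 702.6/EI,  θ_20 = 783.1/EI
Flexibility coefficients: a unit moment at one end gives L/(3EI) there and L/(6EI) at the far end, so f₁₁ = f₂₂ = 3.433/EI and f₁₂ = f₂₁ = 1.717/EI.
Compatibility — zero rotation at each built-in end:
  3.433 M_1 + 1.717 M_2 = 702.6
  1.717 M_1 + 3.433 M_2 = 783.1
Solving the pair gives M_1 = 120.8 kN·m and M_2 = 167.7 kN·m (hogging).

M_1 = 120.8 kN·m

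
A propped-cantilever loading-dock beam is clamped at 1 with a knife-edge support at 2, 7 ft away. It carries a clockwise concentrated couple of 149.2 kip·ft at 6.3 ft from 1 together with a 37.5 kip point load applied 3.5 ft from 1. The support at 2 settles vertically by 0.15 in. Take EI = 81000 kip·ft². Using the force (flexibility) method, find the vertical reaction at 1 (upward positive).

Release the roller at 2. Primary structure: cantilever fixed at 1.
Free-end deflection of the primary structure under the applied loading (downward +):
  clockwise couple 149.2 at a = 6.3: M₀a(2L − a)/(2EI) = 3619/EI
  point load 37.5 at a = 3.5: Pa²(3L − a)/(6EI) = 1340/EI
  δ_0 = 4959/EI
Flexibility coefficient — unit upward force at 2: δ_{22} = L³/(3EI) = 114.3/EI.
With EI = 81000 kip·ft²: δ_0 = 0.061218 ft and δ_{22} = 0.001412 ft/kip.
Compatibility — the beam at 2 must follow the support down by 0.0125 ft: δ_0 − R_2·δ_{22} = 0.0125, so R_2 = (0.061218 − 0.0125)/0.001412 = 34.51 kip.
Vertical equilibrium: R_1 = ΣP − R_2 = 37.5 − 34.51 = 2.985 kip.

R_1 = 2.985 kip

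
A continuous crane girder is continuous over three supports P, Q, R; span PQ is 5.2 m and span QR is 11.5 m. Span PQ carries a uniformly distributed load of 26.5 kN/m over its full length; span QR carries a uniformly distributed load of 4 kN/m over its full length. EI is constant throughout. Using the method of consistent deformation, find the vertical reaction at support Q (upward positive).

Take M_Q as the redundant. Released structure: two simple spans PQ and QR with a hinge at Q.
Rotations at Q on the released spans (each span's end-slope, ×1/EI):
  span PQ: UDL 26.5: wL³/(24EI) = 155.3/EI
  span QR: UDL 4: wL³/(24EI) = 253.5/EI
  relative rotation θ_0 = (155.3 + 253.5)/EI = 408.7/EI
A unit hogging moment at Q produces rotation L₁/(3EI) + L₂/(3EI) = 5.567/EI.
Slope continuity at Q: θ_0 = M_Q·5.567/EI, so M_Q = 408.7/5.567 = 73.43 kN·m (hogging).
Span PQ, ΣM about P with M_Q applied at Q: R_Q^{PQ}·5.2 = 358.3 + 73.43, so R_Q^{PQ} = 83.02 kN and R_P = 137.8 − 83.02 = 54.78 kN.
Span QR, ΣM about R: R_Q^{QR}·11.5 = 264.5 + 73.43, so R_Q^{QR} = 29.38 kN and R_R = 46 − 29.38 = 16.62 kN.
R_Q = 83.02 + 29.38 = 112.4 kN.

R_Q = 112.4 kN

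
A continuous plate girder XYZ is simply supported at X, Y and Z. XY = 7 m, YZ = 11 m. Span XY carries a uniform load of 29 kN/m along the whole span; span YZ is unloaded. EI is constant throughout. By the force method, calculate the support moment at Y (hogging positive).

M_Y = 69.08 kN·m

Take M_Y as the redundant. Released structure: two simple spans XY and YZ with a hinge at Y.
End slopes at the hinge Y, treating each span as simply supported:
  span XY: UDL 29: wL³/(24EI) = 414.5/EI
  relative rotation θ_0 = (414.5 + 0)/EI = 414.5/EI
A unit hogging moment at Y produces rotation L₁/(3EI) + L₂/(3EI) = 6/EI.
Compatibility: M_Y·(L₁+L₂)/(3EI) = θ_0, giving M_Y = 69.08 kN·m (hogging).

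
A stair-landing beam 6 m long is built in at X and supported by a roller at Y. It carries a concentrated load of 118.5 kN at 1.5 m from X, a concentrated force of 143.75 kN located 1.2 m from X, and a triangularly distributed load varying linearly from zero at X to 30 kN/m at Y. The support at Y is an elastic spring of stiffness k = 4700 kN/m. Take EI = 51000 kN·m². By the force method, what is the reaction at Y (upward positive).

Take the reaction at Y as the redundant and release it; the primary structure is a cantilever fixed at X.
Downward deflection at the released point Y due to the loads:
  point load 118.5 at a = 1.5: Pa²(3L − a)/(6EI) = 733.2/EI
  point load 143.75 at a = 1.2: Pa²(3L − a)/(6EI) = 579.6/EI
  triangular load, peak 30 at the free end: 11w₀L⁴/(120EI) = 3564/EI
  δ_0 = 4877/EI
Flexibility coefficient — unit upward force at Y: δ_{YY} = L³/(3EI) = 72/EI.
With EI = 51000 kN·m²: δ_0 = 0.095624 m and δ_{YY} = 0.001412 m/kN.
Compatibility — the spring shortens by R_Y/k under the reaction it provides: δ_0 − R_Y·δ_{YY} = R_Y/k. With 1/k = 0.000213 m/kN, R_Y = δ_0 / (δ_{YY} + 1/k) = 0.095624 / (0.001412 + 0.000213) = 58.86 kN.

R_Y = 58.86 kN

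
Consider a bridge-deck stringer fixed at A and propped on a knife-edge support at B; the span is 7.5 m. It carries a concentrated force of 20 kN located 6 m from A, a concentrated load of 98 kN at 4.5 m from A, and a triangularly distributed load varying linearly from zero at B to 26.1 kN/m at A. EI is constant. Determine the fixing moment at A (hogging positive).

M_A = 235.8 kN·m

Remove the prop at B; the released (primary) structure is a cantilever built in at A.
Primary-structure tip deflection at B by superposition:
  point load 20 at a = 6: Pa²(3L − a)/(6EI) = 1980/EI
  point load 98 at a = 4.5: Pa²(3L − a)/(6EI) = 5954/EI
  triangular load, peak 26.1 at the fixed end: w₀L⁴/(30EI) = 2753/EI
  δ_0 = 10686/EI
Tip deflection under a unit load at B: L³/(3EI) = 140.6/EI.
Compatibility at B: δ_0 − R_B·δ_{BB} = 0, so R_B = 10686/140.6 = 75.99 kN.
Moment equilibrium about A: M_A = Σ(load moments about A) − R_B·L = 805.7 − 75.99×7.5 = 235.8 kN·m.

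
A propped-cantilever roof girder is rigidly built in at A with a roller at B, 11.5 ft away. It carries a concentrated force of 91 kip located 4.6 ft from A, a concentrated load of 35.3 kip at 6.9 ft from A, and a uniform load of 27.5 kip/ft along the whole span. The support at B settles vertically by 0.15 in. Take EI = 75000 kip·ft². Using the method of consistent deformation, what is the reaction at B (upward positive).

R_B = 150.9 kip

Take the reaction at B as the redundant and release it; the primary structure is a cantilever fixed at A.
Free-end deflection of the primary structure under the applied loading (downward +):
  point load 91 at a = 4.6: Pa²(3L − a)/(6EI) = 9596/EI
  point load 35.3 at a = 6.9: Pa²(3L − a)/(6EI) = 7731/EI
  UDL 27.5: wL⁴/(8EI) = 60122/EI
  δ_0 = 77449/EI
Tip deflection under a unit load at B: L³/(3EI) = 507/EI.
With EI = 75000 kip·ft²: δ_0 = 1.0326 ft and δ_{BB} = 0.006759 ft/kip.
Compatibility — the beam at B must follow the support down by 0.0125 ft: δ_0 − R_B·δ_{BB} = 0.0125, so R_B = (1.0326 − 0.0125)/0.006759 = 150.9 kip.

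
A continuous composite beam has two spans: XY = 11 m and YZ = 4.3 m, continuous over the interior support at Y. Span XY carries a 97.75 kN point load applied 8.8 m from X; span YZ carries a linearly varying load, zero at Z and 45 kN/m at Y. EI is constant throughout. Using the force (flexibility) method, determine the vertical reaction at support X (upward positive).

R_X = 8.013 kN

Take M_Y as the redundant. Released structure: two simple spans XY and YZ with a hinge at Y.
Discontinuity in slope at Y on the released structure — sum the simple-span end rotations:
  span XY: point load 97.75 at a = 8.8: Pab(L + a)/(6LEI) = 567.7/EI
  span YZ: triangular load, peak 45: w₀L³/(45EI) = 79.51/EI
  relative rotation θ_0 = (567.7 + 79.51)/EI = 647.2/EI
A unit hogging moment at Y produces rotation L₁/(3EI) + L₂/(3EI) = 5.1/EI.
Compatibility: M_Y·(L₁+L₂)/(3EI) = θ_0, giving M_Y = 126.9 kN·m (hogging).
Span XY, ΣM about X with M_Y applied at Y: R_Y^{XY}·11 = 860.2 + 126.9, so R_Y^{XY} = 89.74 kN and R_X = 97.75 − 89.74 = 8.013 kN.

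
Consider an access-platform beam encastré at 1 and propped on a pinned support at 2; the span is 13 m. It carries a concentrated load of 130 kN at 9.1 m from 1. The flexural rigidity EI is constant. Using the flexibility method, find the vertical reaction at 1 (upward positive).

R_1 = 56.74 kN

Remove the prop at 2; the released (primary) structure is a cantilever built in at 1.
Primary-structure tip deflection at 2 by superposition:
  point load 130 at a = 9.1: Pa²(3L − a)/(6EI) = 53647/EI
Tip deflection under a unit load at 2: L³/(3EI) = 732.3/EI.
The prop prevents deflection at 2: R_2 = δ_0/δ_{22} = 53647/732.3 = 73.25 kN.
Vertical equilibrium: R_1 = ΣP − R_2 = 130 − 73.25 = 56.74 kN.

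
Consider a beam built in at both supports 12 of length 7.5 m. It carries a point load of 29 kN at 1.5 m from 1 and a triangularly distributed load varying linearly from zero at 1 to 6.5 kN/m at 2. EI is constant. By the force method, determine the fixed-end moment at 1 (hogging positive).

M_1 = 40.03 kN·m

Take the two fixed-end moments M_1, M_2 as redundants; the released structure is the simple span 12.
Simple-span end rotations at 1 and 2 under the given loads:
  at 1: point load 29 at a = 1.5: Pab(L + b)/(6LEI) = 78.3/EI
  at 2: point load 29 at a = 1.5: Pab(L + a)/(6LEI) = 52.2/EI
  at 1: triangular load, peak 6.5: 7w₀L³/(360EI) = 53.32/EI
  at 2: triangular load, peak 6.5: w₀L³/(45EI) = 60.94/EI
  θ_10 = 131.6/EI,  θ_20 = 113.1/EI
Flexibility coefficients: a unit moment at one end gives L/(3EI) there and L/(6EI) at the far end, so f₁₁ = f₂₂ = 2.5/EI and f₁₂ = f₂₁ = 1.25/EI.
Compatibility — zero rotation at each built-in end:
  2.5 M_1 + 1.25 M_2 = 131.6
  1.25 M_1 + 2.5 M_2 = 113.1
Solving the pair gives M_1 = 40.03 kN·m and M_2 = 25.24 kN·m (hogging).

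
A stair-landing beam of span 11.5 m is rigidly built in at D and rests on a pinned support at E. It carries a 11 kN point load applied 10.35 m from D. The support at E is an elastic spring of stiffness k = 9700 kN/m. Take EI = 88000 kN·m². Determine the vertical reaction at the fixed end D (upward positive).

R_D = 1.809 kN

Remove the prop at E; the released (primary) structure is a cantilever built in at D.
Deflection at E on the released cantilever, summing each load's contribution:
  point load 11 at a = 10.35: Pa²(3L − a)/(6EI) = 4743/EI
Tip deflection under a unit load at E: L³/(3EI) = 507/EI.
With EI = 88000 kN·m²: δ_0 = 0.053896 m and δ_{EE} = 0.005761 m/kN.
Compatibility — the spring shortens by R_E/k under the reaction it provides: δ_0 − R_E·δ_{EE} = R_E/k. With 1/k = 0.000103 m/kN, R_E = δ_0 / (δ_{EE} + 1/k) = 0.053896 / (0.005761 + 0.000103) = 9.191 kN.
Vertical equilibrium: R_D = ΣP − R_E = 11 − 9.191 = 1.809 kN.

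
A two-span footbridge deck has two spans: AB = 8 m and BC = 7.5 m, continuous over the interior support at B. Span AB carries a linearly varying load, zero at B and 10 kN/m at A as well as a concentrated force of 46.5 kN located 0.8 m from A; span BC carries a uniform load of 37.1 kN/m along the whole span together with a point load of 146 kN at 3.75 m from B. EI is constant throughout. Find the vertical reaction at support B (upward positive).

R_B = 295.8 kN

Release continuity at B by inserting a hinge; the redundant is the internal moment M_B. The primary structure is two simply-supported spans AB and BC.
End slopes at the hinge B, treating each span as simply supported:
  span AB: triangular load, peak 10: 7w₀L³/(360EI) = 99.56/EI
  span AB: point load 46.5 at a = 0.8: Pab(L + a)/(6LEI) = 49.1/EI
  span BC: UDL 37.1: wL³/(24EI) = 652.1/EI
  span BC: point load 146 at a = 3.75: Pab(L + b)/(6LEI) = 513.3/EI
  relative rotation θ_0 = (148.7 + 1165)/EI = 1314/EI
A unit hogging moment at B produces rotation L₁/(3EI) + L₂/(3EI) = 5.167/EI.
Slope continuity at B: θ_0 = M_B·5.167/EI, so M_B = 1314/5.167 = 254.3 kN·m (hogging).
Span AB, ΣM about A with M_B applied at B: R_B^{AB}·8 = 143.9 + 254.3, so R_B^{AB} = 49.78 kN and R_A = 86.5 − 49.78 = 36.72 kN.
Span BC, ΣM about C: R_B^{BC}·7.5 = 1591 + 254.3, so R_B^{BC} = 246 kN and R_C = 424.2 − 246 = 178.2 kN.
R_B = 49.78 + 246 = 295.8 kN.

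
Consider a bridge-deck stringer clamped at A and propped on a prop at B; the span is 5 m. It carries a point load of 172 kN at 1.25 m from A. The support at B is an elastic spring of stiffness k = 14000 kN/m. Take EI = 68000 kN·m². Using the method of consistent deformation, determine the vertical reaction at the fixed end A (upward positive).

Take the reaction at B as the redundant and release it; the primary structure is a cantilever fixed at A.
Deflection at B on the released cantilever, summing each load's contribution:
  point load 172 at a = 1.25: Pa²(3L − a)/(6EI) = 615.9/EI
Tip deflection under a unit load at B: L³/(3EI) = 41.67/EI.
With EI = 68000 kN·m²: δ_0 = 0.009057 m and δ_{BB} = 0.000613 m/kN.
Compatibility — the spring shortens by R_B/k under the reaction it provides: δ_0 − R_B·δ_{BB} = R_B/k. With 1/k = 0.000071 m/kN, R_B = δ_0 / (δ_{BB} + 1/k) = 0.009057 / (0.000613 + 0.000071) = 13.24 kN.
Vertical equilibrium: R_A = ΣP − R_B = 172 − 13.24 = 158.8 kN.

R_A = 158.8 kN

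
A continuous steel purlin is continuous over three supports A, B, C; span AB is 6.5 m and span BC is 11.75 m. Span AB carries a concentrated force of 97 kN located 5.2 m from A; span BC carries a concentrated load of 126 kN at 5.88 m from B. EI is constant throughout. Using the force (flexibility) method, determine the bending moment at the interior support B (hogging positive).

M_B = 211 kN·m

Take M_B as the redundant. Released structure: two simple spans AB and BC with a hinge at B.
Discontinuity in slope at B on the released structure — sum the simple-span end rotations:
  span AB: point load 97 at a = 5.2: Pab(L + a)/(6LEI) = 196.7/EI
  span BC: point load 126 at a = 5.88: Pab(L + b)/(6LEI) = 1087/EI
  relative rotation θ_0 = (196.7 + 1087)/EI = 1284/EI
A unit hogging moment at B produces rotation L₁/(3EI) + L₂/(3EI) = 6.083/EI.
Compatibility: M_B·(L₁+L₂)/(3EI) = θ_0, giving M_B = 211 kN·m (hogging).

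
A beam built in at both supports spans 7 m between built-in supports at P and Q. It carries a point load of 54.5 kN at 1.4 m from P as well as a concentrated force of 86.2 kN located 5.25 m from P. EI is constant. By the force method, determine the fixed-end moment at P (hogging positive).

M_P = 77.12 kN·m

Release both end moments; the primary structure is a simply-supported span PQ with redundants M_P and M_Q.
On the primary (simply-supported) span, the end slopes from the loading are:
  at P: point load 54.5 at a = 1.4: Pab(L + b)/(6LEI) = 128.2/EI
  at Q: point load 54.5 at a = 1.4: Pab(L + a)/(6LEI) = 85.46/EI
  at P: point load 86.2 at a = 5.25: Pab(L + b)/(6LEI) = 165/EI
  at Q: point load 86.2 at a = 5.25: Pab(L + a)/(6LEI) = 231/EI
  θ_P0 = 293.2/EI,  θ_Q0 = 316.4/EI
Flexibility coefficients: a unit moment at one end gives L/(3EI) there and L/(6EI) at the far end, so f₁₁ = f₂₂ = 2.333/EI and f₁₂ = f₂₁ = 1.167/EI.
Compatibility — zero rotation at each built-in end:
  2.333 M_P + 1.167 M_Q = 293.2
  1.167 M_P + 2.333 M_Q = 316.4
Solving the pair gives M_P = 77.12 kN·m and M_Q = 97.06 kN·m (hogging).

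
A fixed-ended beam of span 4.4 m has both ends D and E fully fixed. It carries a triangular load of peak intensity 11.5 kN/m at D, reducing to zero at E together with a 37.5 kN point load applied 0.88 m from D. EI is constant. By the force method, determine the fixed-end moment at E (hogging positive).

Take the two fixed-end moments M_D, M_E as redundants; the released structure is the simple span DE.
End rotations of the released simple span under the applied load (×1/EI):
  at D: triangular load, peak 11.5: w₀L³/(45EI) = 21.77/EI
  at E: triangular load, peak 11.5: 7w₀L³/(360EI) = 19.05/EI
  at D: point load 37.5 at a = 0.88: Pab(L + b)/(6LEI) = 34.85/EI
  at E: point load 37.5 at a = 0.88: Pab(L + a)/(6LEI) = 23.23/EI
  θ_D0 = 56.62/EI,  θ_E0 = 42.28/EI
Flexibility coefficients: a unit moment at one end gives L/(3EI) there and L/(6EI) at the far end, so f₁₁ = f₂₂ = 1.467/EI and f₁₂ = f₂₁ = 0.7333/EI.
Compatibility — zero rotation at each built-in end:
  1.467 M_D + 0.7333 M_E = 56.62
  0.7333 M_D + 1.467 M_E = 42.28
Solving the pair gives M_D = 32.25 kN·m and M_E = 12.7 kN·m (hogging).

M_E = 12.7 kN·m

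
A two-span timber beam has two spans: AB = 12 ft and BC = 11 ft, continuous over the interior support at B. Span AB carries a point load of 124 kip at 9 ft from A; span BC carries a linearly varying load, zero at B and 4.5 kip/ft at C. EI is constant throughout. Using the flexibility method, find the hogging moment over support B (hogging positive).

M_B = 142.6 kip·ft

Take M_B as the redundant. Released structure: two simple spans AB and BC with a hinge at B.
Rotations at B on the released spans (each span's end-slope, ×1/EI):
  span AB: point load 124 at a = 9: Pab(L + a)/(6LEI) = 976.5/EI
  span BC: triangular load, peak 4.5: 7w₀L³/(360EI) = 116.5/EI
  relative rotation θ_0 = (976.5 + 116.5)/EI = 1093/EI
A unit hogging moment at B produces rotation L₁/(3EI) + L₂/(3EI) = 7.667/EI.
Compatibility: M_B·(L₁+L₂)/(3EI) = θ_0, giving M_B = 142.6 kip·ft (hogging).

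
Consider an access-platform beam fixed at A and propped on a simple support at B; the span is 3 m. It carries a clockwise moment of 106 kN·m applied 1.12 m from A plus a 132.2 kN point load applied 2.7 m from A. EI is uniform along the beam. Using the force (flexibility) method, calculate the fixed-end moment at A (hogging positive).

Take the reaction at B as the redundant and release it; the primary structure is a cantilever fixed at A.
Downward deflection at the released point B due to the loads:
  clockwise couple 106 at a = 1.12: M₀a(2L − a)/(2EI) = 289.7/EI
  point load 132.2 at a = 2.7: Pa²(3L − a)/(6EI) = 1012/EI
  δ_0 = 1302/EI
Tip deflection under a unit load at B: L³/(3EI) = 9/EI.
Compatibility at B: δ_0 − R_B·δ_{BB} = 0, so R_B = 1302/9 = 144.6 kN.
Moment equilibrium about A: M_A = Σ(load moments about A) − R_B·L = 462.9 − 144.6×3 = 29.07 kN·m.

M_A = 29.07 kN·m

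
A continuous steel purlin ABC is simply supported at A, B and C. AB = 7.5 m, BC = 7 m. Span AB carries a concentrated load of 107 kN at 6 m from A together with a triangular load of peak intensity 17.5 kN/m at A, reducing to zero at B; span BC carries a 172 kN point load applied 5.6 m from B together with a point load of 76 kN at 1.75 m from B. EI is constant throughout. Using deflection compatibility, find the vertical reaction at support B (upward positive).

R_B = 250.6 kN

Release continuity at B by inserting a hinge; the redundant is the internal moment M_B. The primary structure is two simply-supported spans AB and BC.
Discontinuity in slope at B on the released structure — sum the simple-span end rotations:
  span AB: point load 107 at a = 6: Pab(L + a)/(6LEI) = 288.9/EI
  span AB: triangular load, peak 17.5: 7w₀L³/(360EI) = 143.6/EI
  span BC: point load 172 at a = 5.6: Pab(L + b)/(6LEI) = 269.7/EI
  span BC: point load 76 at a = 1.75: Pab(L + b)/(6LEI) = 203.7/EI
  relative rotation θ_0 = (432.5 + 473.4)/EI = 905.8/EI
A unit hogging moment at B produces rotation L₁/(3EI) + L₂/(3EI) = 4.833/EI.
Slope continuity at B: θ_0 = M_B·4.833/EI, so M_B = 905.8/4.833 = 187.4 kN·m (hogging).
Span AB, ΣM about A with M_B applied at B: R_B^{AB}·7.5 = 806.1 + 187.4, so R_B^{AB} = 132.5 kN and R_A = 172.6 − 132.5 = 40.16 kN.
Span BC, ΣM about C: R_B^{BC}·7 = 639.8 + 187.4, so R_B^{BC} = 118.2 kN and R_C = 248 − 118.2 = 129.8 kN.
R_B = 132.5 + 118.2 = 250.6 kN.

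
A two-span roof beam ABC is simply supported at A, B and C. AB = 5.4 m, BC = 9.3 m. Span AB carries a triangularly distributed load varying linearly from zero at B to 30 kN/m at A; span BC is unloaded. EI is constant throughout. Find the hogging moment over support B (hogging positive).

Release continuity at B by inserting a hinge; the redundant is the internal moment M_B. The primary structure is two simply-supported spans AB and BC.
End slopes at the hinge B, treating each span as simply supported:
  span AB: triangular load, peak 30: 7w₀L³/(360EI) = 91.85/EI
  relative rotation θ_0 = (91.85 + 0)/EI = 91.85/EI
A unit hogging moment at B produces rotation L₁/(3EI) + L₂/(3EI) = 4.9/EI.
Slope continuity at B: θ_0 = M_B·4.9/EI, so M_B = 91.85/4.9 = 18.75 kN·m (hogging).

M_B = 18.75 kN·m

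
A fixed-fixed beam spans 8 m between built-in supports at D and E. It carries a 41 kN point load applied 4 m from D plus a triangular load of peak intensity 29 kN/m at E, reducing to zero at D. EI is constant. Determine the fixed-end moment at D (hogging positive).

M_D = 102.9 kN·m

Release both end moments; the primary structure is a simply-supported span DE with redundants M_D and M_E.
Simple-span end rotations at D and E under the given loads:
  at D: point load 41 at a = 4: Pab(L + b)/(6LEI) = 164/EI
  at E: point load 41 at a = 4: Pab(L + a)/(6LEI) = 164/EI
  at D: triangular load, peak 29: 7w₀L³/(360EI) = 288.7/EI
  at E: triangular load, peak 29: w₀L³/(45EI) = 330/EI
  θ_D0 = 452.7/EI,  θ_E0 = 494/EI
Flexibility coefficients: a unit moment at one end gives L/(3EI) there and L/(6EI) at the far end, so f₁₁ = f₂₂ = 2.667/EI and f₁₂ = f₂₁ = 1.333/EI.
Compatibility — zero rotation at each built-in end:
  2.667 M_D + 1.333 M_E = 452.7
  1.333 M_D + 2.667 M_E = 494
Solving the pair gives M_D = 102.9 kN·m and M_E = 133.8 kN·m (hogging).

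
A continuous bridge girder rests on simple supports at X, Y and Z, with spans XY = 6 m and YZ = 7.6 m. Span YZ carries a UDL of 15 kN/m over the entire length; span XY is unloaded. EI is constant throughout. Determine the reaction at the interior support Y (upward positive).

Release continuity at Y by inserting a hinge; the redundant is the internal moment M_Y. The primary structure is two simply-supported spans XY and YZ.
Discontinuity in slope at Y on the released structure — sum the simple-span end rotations:
  span YZ: UDL 15: wL³/(24EI) = 274.4/EI
  relative rotation θ_0 = (0 + 274.4)/EI = 274.4/EI
A unit hogging moment at Y produces rotation L₁/(3EI) + L₂/(3EI) = 4.533/EI.
Slope continuity at Y: θ_0 = M_Y·4.533/EI, so M_Y = 274.4/4.533 = 60.52 kN·m (hogging).
Span XY, ΣM about X with M_Y applied at Y: R_Y^{XY}·6 = 0 + 60.52, so R_Y^{XY} = 10.09 kN and R_X = 0 − 10.09 = -10.09 kN.
Span YZ, ΣM about Z: R_Y^{YZ}·7.6 = 433.2 + 60.52, so R_Y^{YZ} = 64.96 kN and R_Z = 114 − 64.96 = 49.04 kN.
R_Y = 10.09 + 64.96 = 75.05 kN.

R_Y = 75.05 kN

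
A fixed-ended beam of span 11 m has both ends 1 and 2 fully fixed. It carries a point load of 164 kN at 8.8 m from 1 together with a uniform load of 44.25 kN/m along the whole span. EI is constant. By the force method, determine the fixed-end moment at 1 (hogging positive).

M_1 = 503.9 kN·m

Release both end moments; the primary structure is a simply-supported span 12 with redundants M_1 and M_2.
Simple-span end rotations at 1 and 2 under the given loads:
  at 1: point load 164 at a = 8.8: Pab(L + b)/(6LEI) = 635/EI
  at 2: point load 164 at a = 8.8: Pab(L + a)/(6LEI) = 952.5/EI
  at 1: UDL 44.25: wL³/(24EI) = 2454/EI
  at 2: UDL 44.25: wL³/(24EI) = 2454/EI
  θ_10 = 3089/EI,  θ_20 = 3407/EI
Flexibility coefficients: a unit moment at one end gives L/(3EI) there and L/(6EI) at the far end, so f₁₁ = f₂₂ = 3.667/EI and f₁₂ = f₂₁ = 1.833/EI.
Compatibility — zero rotation at each built-in end:
  3.667 M_1 + 1.833 M_2 = 3089
  1.833 M_1 + 3.667 M_2 = 3407
Solving the pair gives M_1 = 503.9 kN·m and M_2 = 677.1 kN·m (hogging).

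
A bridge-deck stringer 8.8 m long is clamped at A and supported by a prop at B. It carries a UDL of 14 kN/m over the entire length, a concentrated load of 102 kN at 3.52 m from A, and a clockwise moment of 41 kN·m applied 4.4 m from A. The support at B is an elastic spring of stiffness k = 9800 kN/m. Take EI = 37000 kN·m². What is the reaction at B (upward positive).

R_B = 71.47 kN

Take the reaction at B as the redundant and release it; the primary structure is a cantilever fixed at A.
Deflection at B on the released cantilever, summing each load's contribution:
  UDL 14: wL⁴/(8EI) = 10495/EI
  point load 102 at a = 3.52: Pa²(3L − a)/(6EI) = 4819/EI
  clockwise couple 41 at a = 4.4: M₀a(2L − a)/(2EI) = 1191/EI
  δ_0 = 16505/EI
Tip deflection under a unit load at B: L³/(3EI) = 227.2/EI.
With EI = 37000 kN·m²: δ_0 = 0.44607 m and δ_{BB} = 0.006139 m/kN.
Compatibility — the spring shortens by R_B/k under the reaction it provides: δ_0 − R_B·δ_{BB} = R_B/k. With 1/k = 0.000102 m/kN, R_B = δ_0 / (δ_{BB} + 1/k) = 0.44607 / (0.006139 + 0.000102) = 71.47 kN.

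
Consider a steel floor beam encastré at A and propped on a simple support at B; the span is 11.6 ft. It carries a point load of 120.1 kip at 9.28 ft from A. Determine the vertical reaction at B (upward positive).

R_B = 84.55 kip

Choose R_B as the redundant. The primary structure is the cantilever fixed at A.
Deflection at B on the released cantilever, summing each load's contribution:
  point load 120.1 at a = 9.28: Pa²(3L − a)/(6EI) = 43991/EI
Tip deflection under a unit load at B: L³/(3EI) = 520.3/EI.
The prop prevents deflection at B: R_B = δ_0/δ_{BB} = 43991/520.3 = 84.55 kip.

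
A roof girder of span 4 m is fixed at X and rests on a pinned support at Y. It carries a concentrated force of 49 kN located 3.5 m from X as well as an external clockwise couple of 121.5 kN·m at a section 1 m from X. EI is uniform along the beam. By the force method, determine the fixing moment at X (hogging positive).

M_X = 53.82 kN·m

Release the roller at Y. Primary structure: cantilever fixed at X.
Free-end deflection of the primary structure under the applied loading (downward +):
  point load 49 at a = 3.5: Pa²(3L − a)/(6EI) = 850.4/EI
  clockwise couple 121.5 at a = 1: M₀a(2L − a)/(2EI) = 425.2/EI
  δ_0 = 1276/EI
Tip deflection under a unit load at Y: L³/(3EI) = 21.33/EI.
The prop prevents deflection at Y: R_Y = δ_0/δ_{YY} = 1276/21.33 = 59.79 kN.
Moment equilibrium about X: M_X = Σ(load moments about X) − R_Y·L = 293 − 59.79×4 = 53.82 kN·m.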